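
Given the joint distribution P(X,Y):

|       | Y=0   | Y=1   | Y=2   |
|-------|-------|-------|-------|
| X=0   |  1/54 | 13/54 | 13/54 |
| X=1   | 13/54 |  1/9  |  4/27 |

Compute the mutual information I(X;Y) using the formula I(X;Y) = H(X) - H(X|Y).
0.2143 bits

I(X;Y) = H(X) - H(X|Y)

Marginal of X (row sums):
  P(X=0) = 1/54 + 13/54 + 13/54 = 1/2
  P(X=1) = 13/54 + 1/9 + 4/27 = 1/2
H(X) = -[(1/2)·log₂(1/2) + (1/2)·log₂(1/2)]
  = 0.50000 + 0.50000 = 1.0000 bits

Marginal of Y (column sums):
  P(Y=0) = 1/54 + 13/54 = 7/27
  P(Y=1) = 13/54 + 1/9 = 19/54
  P(Y=2) = 13/54 + 4/27 = 7/18
H(X|Y) = Σ_y P(y)·H(X|Y=y):
  Y=0: P(Y=0) = 7/27, P(X|Y=0) = (1/14, 13/14) → H(X|Y=0) = 0.37123
  Y=1: P(Y=1) = 19/54, P(X|Y=1) = (13/19, 6/19) → H(X|Y=1) = 0.89974
  Y=2: P(Y=2) = 7/18, P(X|Y=2) = (13/21, 8/21) → H(X|Y=2) = 0.95871
H(X|Y) = (7/27)·0.37123 + (19/54)·0.89974 + (7/18)·0.95871 = 0.7857 bits

I(X;Y) = H(X) - H(X|Y) = 1.0000 - 0.7857 = 0.2143 bits

Cross-check via I(X;Y) = H(X) + H(Y) - H(X,Y): computing H(Y) from the column sums and H(X,Y) from the 6 cells in the same way gives H(Y) = 1.5650 bits and H(X,Y) = 2.3507 bits, so
I(X;Y) = 1.0000 + 1.5650 - 2.3507 = 0.2143 bits ✓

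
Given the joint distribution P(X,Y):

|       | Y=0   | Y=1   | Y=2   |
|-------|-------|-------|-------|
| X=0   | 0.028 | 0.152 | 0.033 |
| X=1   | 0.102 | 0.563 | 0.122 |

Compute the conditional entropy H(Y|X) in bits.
1.1456 bits

H(Y|X) = H(X,Y) - H(X)

H(X,Y) = -Σ_{x,y} P(x,y) log₂ P(x,y). Per-cell terms -P(x,y)·log₂P(x,y):
  X=0: 0.14444, 0.41311, 0.16241
  X=1: 0.33592, 0.46661, 0.37028
Sum of the 6 terms: H(X,Y) = 1.8928 bits

Marginal of X (row sums):
  P(X=0) = 0.028 + 0.152 + 0.033 = 0.213
  P(X=1) = 0.102 + 0.563 + 0.122 = 0.787
H(X) = -[0.213·log₂(0.213) + 0.787·log₂(0.787)]
  = 0.47522 + 0.27196 = 0.7472 bits

H(Y|X) = H(X,Y) - H(X) = 1.8928 - 0.7472 = 1.1456 bits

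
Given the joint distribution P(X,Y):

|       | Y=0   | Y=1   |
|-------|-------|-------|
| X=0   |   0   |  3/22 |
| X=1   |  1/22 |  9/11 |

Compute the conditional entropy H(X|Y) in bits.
0.5648 bits

H(X|Y) = H(X,Y) - H(Y)

H(X,Y) = -Σ_{x,y} P(x,y) log₂ P(x,y). Per-cell terms -P(x,y)·log₂P(x,y):
  X=0: 0.00000, 0.39197
  X=1: 0.20270, 0.23687
  (cells with P = 0 contribute 0)
Sum of the 4 terms: H(X,Y) = 0.83154 bits

Marginal of Y (column sums):
  P(Y=0) = 0 + 1/22 = 1/22
  P(Y=1) = 3/22 + 9/11 = 21/22
H(Y) = -[(1/22)·log₂(1/22) + (21/22)·log₂(21/22)]
  = 0.20270 + 0.06406 = 0.26676 bits

H(X|Y) = H(X,Y) - H(Y) = 0.83154 - 0.26676 = 0.5648 bits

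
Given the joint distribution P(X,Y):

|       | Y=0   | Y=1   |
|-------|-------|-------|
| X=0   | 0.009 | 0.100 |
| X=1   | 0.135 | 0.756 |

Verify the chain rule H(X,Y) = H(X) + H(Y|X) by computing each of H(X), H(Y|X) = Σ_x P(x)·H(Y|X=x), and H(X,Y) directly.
H(X) = 0.4969 bits, H(Y|X) = 0.5916 bits, H(X,Y) = 1.0884 bits

Marginal of X (row sums):
  P(X=0) = 0.009 + 0.100 = 0.109
  P(X=1) = 0.135 + 0.756 = 0.891
H(X) = -[0.109·log₂(0.109) + 0.891·log₂(0.891)]
  = 0.34854 + 0.14835 = 0.4969 bits

H(Y|X) = Σ_x P(x)·H(Y|X=x):
  X=0: P(X=0) = 0.109, P(Y|X=0) = (9/109, 100/109) → H(Y|X=0) = 0.41117
  X=1: P(X=1) = 0.891, P(Y|X=1) = (5/33, 28/33) → H(Y|X=1) = 0.61362
H(Y|X) = 0.109·0.41117 + 0.891·0.61362 = 0.5916 bits

H(X,Y) = -Σ_{x,y} P(x,y) log₂ P(x,y). Per-cell terms -P(x,y)·log₂P(x,y):
  X=0: 0.06116, 0.33219
  X=1: 0.39001, 0.30508
Sum of the 4 terms: H(X,Y) = 1.0884 bits

Chain rule check:
  H(X) + H(Y|X) = 0.4969 + 0.5916 = 1.0885 bits
  H(X,Y) = 1.0884 bits
✓ Chain rule verified (Δ = 0.0001 is 4-dp rounding noise: each of the three values was rounded independently).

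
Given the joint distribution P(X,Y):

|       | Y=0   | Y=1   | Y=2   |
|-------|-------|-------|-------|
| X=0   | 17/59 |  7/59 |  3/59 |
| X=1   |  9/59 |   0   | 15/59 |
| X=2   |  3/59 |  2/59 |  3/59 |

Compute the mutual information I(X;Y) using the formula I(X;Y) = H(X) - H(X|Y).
0.2634 bits

I(X;Y) = H(X) - H(X|Y)

Marginal of X (row sums):
  P(X=0) = 17/59 + 7/59 + 3/59 = 27/59
  P(X=1) = 9/59 + 0 + 15/59 = 24/59
  P(X=2) = 3/59 + 2/59 + 3/59 = 8/59
H(X) = -[(27/59)·log₂(27/59) + (24/59)·log₂(24/59) + (8/59)·log₂(8/59)]
  = 0.51609 + 0.52787 + 0.39087 = 1.4348 bits

Marginal of Y (column sums):
  P(Y=0) = 17/59 + 9/59 + 3/59 = 29/59
  P(Y=1) = 7/59 + 0 + 2/59 = 9/59
  P(Y=2) = 3/59 + 15/59 + 3/59 = 21/59
H(X|Y) = Σ_y P(y)·H(X|Y=y):
  Y=0: P(Y=0) = 29/59, P(X|Y=0) = (17/29, 9/29, 3/29) → H(X|Y=0) = 1.31415
  Y=1: P(Y=1) = 9/59, P(X|Y=1) = (7/9, 0, 2/9) → H(X|Y=1) = 0.76420
  Y=2: P(Y=2) = 21/59, P(X|Y=2) = (1/7, 5/7, 1/7) → H(X|Y=2) = 1.14883
H(X|Y) = (29/59)·1.31415 + (9/59)·0.76420 + (21/59)·1.14883 = 1.1714 bits

I(X;Y) = H(X) - H(X|Y) = 1.4348 - 1.1714 = 0.2634 bits

Cross-check via I(X;Y) = H(X) + H(Y) - H(X,Y): computing H(Y) from the column sums and H(X,Y) from the 9 cells in the same way gives H(Y) = 1.4479 bits and H(X,Y) = 2.6193 bits, so
I(X;Y) = 1.4348 + 1.4479 - 2.6193 = 0.2634 bits ✓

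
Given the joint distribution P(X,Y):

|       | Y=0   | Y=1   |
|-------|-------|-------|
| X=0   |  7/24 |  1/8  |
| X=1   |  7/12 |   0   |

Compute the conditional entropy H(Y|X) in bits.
0.3672 bits

H(Y|X) = H(X,Y) - H(X)

H(X,Y) = -Σ_{x,y} P(x,y) log₂ P(x,y). Per-cell terms -P(x,y)·log₂P(x,y):
  X=0: 0.5185, 0.3750
  X=1: 0.4536, 0.0000
  (cells with P = 0 contribute 0)
Sum of the 4 terms: H(X,Y) = 1.3471 bits

Marginal of X (row sums):
  P(X=0) = 7/24 + 1/8 = 5/12
  P(X=1) = 7/12 + 0 = 7/12
H(X) = -[(5/12)·log₂(5/12) + (7/12)·log₂(7/12)]
  = 0.5263 + 0.4536 = 0.9799 bits

H(Y|X) = H(X,Y) - H(X) = 1.3471 - 0.9799 = 0.3672 bits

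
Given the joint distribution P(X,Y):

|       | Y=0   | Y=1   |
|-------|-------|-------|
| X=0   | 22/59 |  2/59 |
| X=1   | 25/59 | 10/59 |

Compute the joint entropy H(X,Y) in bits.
1.6551 bits

H(X,Y) = -Σ_{x,y} P(x,y) log₂ P(x,y). Per-cell terms -P(x,y)·log₂P(x,y):
  X=0: 0.5307, 0.1655
  X=1: 0.5249, 0.4340
Sum of the 4 terms: H(X,Y) = 1.6551 bits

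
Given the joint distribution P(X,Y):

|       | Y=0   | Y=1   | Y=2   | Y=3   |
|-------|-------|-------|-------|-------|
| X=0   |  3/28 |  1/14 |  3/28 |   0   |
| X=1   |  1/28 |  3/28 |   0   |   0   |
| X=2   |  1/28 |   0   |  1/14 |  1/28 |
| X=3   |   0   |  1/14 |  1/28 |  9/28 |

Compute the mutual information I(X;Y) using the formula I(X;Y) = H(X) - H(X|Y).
0.7282 bits

I(X;Y) = H(X) - H(X|Y)

Marginal of X (row sums):
  P(X=0) = 3/28 + 1/14 + 3/28 + 0 = 2/7
  P(X=1) = 1/28 + 3/28 + 0 + 0 = 1/7
  P(X=2) = 1/28 + 0 + 1/14 + 1/28 = 1/7
  P(X=3) = 0 + 1/14 + 1/28 + 9/28 = 3/7
H(X) = -[(2/7)·log₂(2/7) + (1/7)·log₂(1/7) + (1/7)·log₂(1/7) + (3/7)·log₂(3/7)]
  = 0.51639 + 0.40105 + 0.40105 + 0.52388 = 1.84237 bits

Marginal of Y (column sums):
  P(Y=0) = 3/28 + 1/28 + 1/28 + 0 = 5/28
  P(Y=1) = 1/14 + 3/28 + 0 + 1/14 = 1/4
  P(Y=2) = 3/28 + 0 + 1/14 + 1/28 = 3/14
  P(Y=3) = 0 + 0 + 1/28 + 9/28 = 5/14
H(X|Y) = Σ_y P(y)·H(X|Y=y):
  Y=0: P(Y=0) = 5/28, P(X|Y=0) = (3/5, 1/5, 1/5, 0) → H(X|Y=0) = 1.37095
  Y=1: P(Y=1) = 1/4, P(X|Y=1) = (2/7, 3/7, 0, 2/7) → H(X|Y=1) = 1.55666
  Y=2: P(Y=2) = 3/14, P(X|Y=2) = (1/2, 0, 1/3, 1/6) → H(X|Y=2) = 1.45915
  Y=3: P(Y=3) = 5/14, P(X|Y=3) = (0, 0, 1/10, 9/10) → H(X|Y=3) = 0.46900
H(X|Y) = (5/28)·1.37095 + (1/4)·1.55666 + (3/14)·1.45915 + (5/14)·0.46900 = 1.11415 bits

I(X;Y) = H(X) - H(X|Y) = 1.84237 - 1.11415 = 0.7282 bits

Cross-check via I(X;Y) = H(X) + H(Y) - H(X,Y): computing H(Y) from the column sums and H(X,Y) from the 16 cells in the same way gives H(Y) = 1.95056 bits and H(X,Y) = 3.06471 bits, so
I(X;Y) = 1.84237 + 1.95056 - 3.06471 = 0.7282 bits ✓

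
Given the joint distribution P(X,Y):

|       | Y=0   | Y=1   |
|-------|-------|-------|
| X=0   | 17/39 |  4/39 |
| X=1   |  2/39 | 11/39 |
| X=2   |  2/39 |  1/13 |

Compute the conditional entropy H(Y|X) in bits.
0.7092 bits

H(Y|X) = H(X,Y) - H(X)

H(X,Y) = -Σ_{x,y} P(x,y) log₂ P(x,y). Per-cell terms -P(x,y)·log₂P(x,y):
  X=0: 0.52218, 0.33696
  X=1: 0.21976, 0.51502
  X=2: 0.21976, 0.28465
Sum of the 6 terms: H(X,Y) = 2.0983 bits

Marginal of X (row sums):
  P(X=0) = 17/39 + 4/39 = 7/13
  P(X=1) = 2/39 + 11/39 = 1/3
  P(X=2) = 2/39 + 1/13 = 5/39
H(X) = -[(7/13)·log₂(7/13) + (1/3)·log₂(1/3) + (5/39)·log₂(5/39)]
  = 0.48089 + 0.52832 + 0.37993 = 1.3891 bits

H(Y|X) = H(X,Y) - H(X) = 2.0983 - 1.3891 = 0.7092 bits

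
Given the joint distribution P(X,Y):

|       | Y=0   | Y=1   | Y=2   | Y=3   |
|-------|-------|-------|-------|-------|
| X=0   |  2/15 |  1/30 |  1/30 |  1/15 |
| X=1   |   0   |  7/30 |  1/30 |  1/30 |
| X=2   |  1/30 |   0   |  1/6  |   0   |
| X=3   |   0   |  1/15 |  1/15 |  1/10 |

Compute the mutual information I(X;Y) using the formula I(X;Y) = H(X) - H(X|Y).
0.6888 bits

I(X;Y) = H(X) - H(X|Y)

Marginal of X (row sums):
  P(X=0) = 2/15 + 1/30 + 1/30 + 1/15 = 4/15
  P(X=1) = 0 + 7/30 + 1/30 + 1/30 = 3/10
  P(X=2) = 1/30 + 0 + 1/6 + 0 = 1/5
  P(X=3) = 0 + 1/15 + 1/15 + 1/10 = 7/30
H(X) = -[(4/15)·log₂(4/15) + (3/10)·log₂(3/10) + (1/5)·log₂(1/5) + (7/30)·log₂(7/30)]
  = 0.50850 + 0.52109 + 0.46439 + 0.48989 = 1.9839 bits

Marginal of Y (column sums):
  P(Y=0) = 2/15 + 0 + 1/30 + 0 = 1/6
  P(Y=1) = 1/30 + 7/30 + 0 + 1/15 = 1/3
  P(Y=2) = 1/30 + 1/30 + 1/6 + 1/15 = 3/10
  P(Y=3) = 1/15 + 1/30 + 0 + 1/10 = 1/5
H(X|Y) = Σ_y P(y)·H(X|Y=y):
  Y=0: P(Y=0) = 1/6, P(X|Y=0) = (4/5, 0, 1/5, 0) → H(X|Y=0) = 0.72193
  Y=1: P(Y=1) = 1/3, P(X|Y=1) = (1/10, 7/10, 0, 1/5) → H(X|Y=1) = 1.15678
  Y=2: P(Y=2) = 3/10, P(X|Y=2) = (1/9, 1/9, 5/9, 2/9) → H(X|Y=2) = 1.65774
  Y=3: P(Y=3) = 1/5, P(X|Y=3) = (1/3, 1/6, 0, 1/2) → H(X|Y=3) = 1.45915
H(X|Y) = (1/6)·0.72193 + (1/3)·1.15678 + (3/10)·1.65774 + (1/5)·1.45915 = 1.2951 bits

I(X;Y) = H(X) - H(X|Y) = 1.9839 - 1.2951 = 0.6888 bits

Cross-check via I(X;Y) = H(X) + H(Y) - H(X,Y): computing H(Y) from the column sums and H(X,Y) from the 16 cells in the same way gives H(Y) = 1.9446 bits and H(X,Y) = 3.2397 bits, so
I(X;Y) = 1.9839 + 1.9446 - 3.2397 = 0.6888 bits ✓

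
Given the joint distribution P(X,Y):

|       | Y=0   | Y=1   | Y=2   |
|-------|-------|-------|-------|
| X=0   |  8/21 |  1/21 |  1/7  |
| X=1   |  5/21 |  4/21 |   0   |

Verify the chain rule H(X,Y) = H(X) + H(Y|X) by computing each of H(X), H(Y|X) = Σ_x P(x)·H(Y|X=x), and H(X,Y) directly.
H(X) = 0.9852 bits, H(Y|X) = 1.1040 bits, H(X,Y) = 2.0892 bits

Marginal of X (row sums):
  P(X=0) = 8/21 + 1/21 + 1/7 = 4/7
  P(X=1) = 5/21 + 4/21 + 0 = 3/7
H(X) = -[(4/7)·log₂(4/7) + (3/7)·log₂(3/7)]
  = 0.461346 + 0.523882 = 0.9852 bits

H(Y|X) = Σ_x P(x)·H(Y|X=x):
  X=0: P(X=0) = 4/7, P(Y|X=0) = (2/3, 1/12, 1/4) → H(Y|X=0) = 1.188722
  X=1: P(X=1) = 3/7, P(Y|X=1) = (5/9, 4/9, 0) → H(Y|X=1) = 0.991076
H(Y|X) = (4/7)·1.188722 + (3/7)·0.991076 = 1.1040 bits

H(X,Y) = -Σ_{x,y} P(x,y) log₂ P(x,y). Per-cell terms -P(x,y)·log₂P(x,y):
  X=0: 0.530407, 0.209158, 0.401051
  X=1: 0.492950, 0.455680, 0.000000
  (cells with P = 0 contribute 0)
Sum of the 6 terms: H(X,Y) = 2.0892 bits

Chain rule check:
  H(X) + H(Y|X) = 0.9852 + 1.1040 = 2.0892 bits
  H(X,Y) = 2.0892 bits
✓ Chain rule verified.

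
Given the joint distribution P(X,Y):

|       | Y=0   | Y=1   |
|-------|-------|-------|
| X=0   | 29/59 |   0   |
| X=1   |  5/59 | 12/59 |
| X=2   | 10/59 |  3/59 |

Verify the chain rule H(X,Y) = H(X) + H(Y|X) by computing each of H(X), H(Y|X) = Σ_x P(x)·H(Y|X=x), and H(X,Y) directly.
H(X) = 1.5017 bits, H(Y|X) = 0.4235 bits, H(X,Y) = 1.9253 bits

Marginal of X (row sums):
  P(X=0) = 29/59 + 0 = 29/59
  P(X=1) = 5/59 + 12/59 = 17/59
  P(X=2) = 10/59 + 3/59 = 13/59
H(X) = -[(29/59)·log₂(29/59) + (17/59)·log₂(17/59) + (13/59)·log₂(13/59)]
  = 0.50365 + 0.51726 + 0.48082 = 1.5017 bits

H(Y|X) = Σ_x P(x)·H(Y|X=x):
  X=0: P(X=0) = 29/59, P(Y|X=0) = (1, 0) → H(Y|X=0) = 0.00000
  X=1: P(X=1) = 17/59, P(Y|X=1) = (5/17, 12/17) → H(Y|X=1) = 0.87398
  X=2: P(X=2) = 13/59, P(Y|X=2) = (10/13, 3/13) → H(Y|X=2) = 0.77935
H(Y|X) = (29/59)·0.00000 + (17/59)·0.87398 + (13/59)·0.77935 = 0.4235 bits

H(X,Y) = -Σ_{x,y} P(x,y) log₂ P(x,y). Per-cell terms -P(x,y)·log₂P(x,y):
  X=0: 0.50365, 0.00000
  X=1: 0.30176, 0.46732
  X=2: 0.43402, 0.21853
  (cells with P = 0 contribute 0)
Sum of the 6 terms: H(X,Y) = 1.9253 bits

Chain rule check:
  H(X) + H(Y|X) = 1.5017 + 0.4235 = 1.9252 bits
  H(X,Y) = 1.9253 bits
✓ Chain rule verified (Δ = 0.0001 is 4-dp rounding noise: each of the three values was rounded independently).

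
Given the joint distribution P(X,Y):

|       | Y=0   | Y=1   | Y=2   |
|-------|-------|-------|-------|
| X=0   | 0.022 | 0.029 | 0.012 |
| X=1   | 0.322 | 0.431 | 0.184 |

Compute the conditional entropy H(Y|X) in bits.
1.5057 bits

H(Y|X) = H(X,Y) - H(X)

H(X,Y) = -Σ_{x,y} P(x,y) log₂ P(x,y). Per-cell terms -P(x,y)·log₂P(x,y):
  X=0: 0.121140, 0.148126, 0.076570
  X=1: 0.526427, 0.523338, 0.449369
Sum of the 6 terms: H(X,Y) = 1.84497 bits

Marginal of X (row sums):
  P(X=0) = 0.022 + 0.029 + 0.012 = 0.063
  P(X=1) = 0.322 + 0.431 + 0.184 = 0.937
H(X) = -[0.063·log₂(0.063) + 0.937·log₂(0.937)]
  = 0.251276 + 0.087965 = 0.33924 bits

H(Y|X) = H(X,Y) - H(X) = 1.84497 - 0.33924 = 1.5057 bits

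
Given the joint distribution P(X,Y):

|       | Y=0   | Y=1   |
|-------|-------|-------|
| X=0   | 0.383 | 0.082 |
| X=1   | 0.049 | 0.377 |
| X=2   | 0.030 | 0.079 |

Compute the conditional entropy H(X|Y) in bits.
1.0152 bits

H(X|Y) = H(X,Y) - H(Y)

H(X,Y) = -Σ_{x,y} P(x,y) log₂ P(x,y). Per-cell terms -P(x,y)·log₂P(x,y):
  X=0: 0.53030, 0.29588
  X=1: 0.21320, 0.53058
  X=2: 0.15177, 0.28930
Sum of the 6 terms: H(X,Y) = 2.0110 bits

Marginal of Y (column sums):
  P(Y=0) = 0.383 + 0.049 + 0.030 = 0.462
  P(Y=1) = 0.082 + 0.377 + 0.079 = 0.538
H(Y) = -[0.462·log₂(0.462) + 0.538·log₂(0.538)]
  = 0.51468 + 0.48115 = 0.9958 bits

H(X|Y) = H(X,Y) - H(Y) = 2.0110 - 0.9958 = 1.0152 bits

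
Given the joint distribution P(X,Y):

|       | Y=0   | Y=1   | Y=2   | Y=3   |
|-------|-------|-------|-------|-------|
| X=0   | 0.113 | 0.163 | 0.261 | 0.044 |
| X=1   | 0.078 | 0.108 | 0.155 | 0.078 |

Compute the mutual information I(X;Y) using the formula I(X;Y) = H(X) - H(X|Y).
0.0204 bits

I(X;Y) = H(X) - H(X|Y)

Marginal of X (row sums):
  P(X=0) = 0.113 + 0.163 + 0.261 + 0.044 = 0.581
  P(X=1) = 0.078 + 0.108 + 0.155 + 0.078 = 0.419
H(X) = -[0.581·log₂(0.581) + 0.419·log₂(0.419)]
  = 0.45515 + 0.52584 = 0.9810 bits

Marginal of Y (column sums):
  P(Y=0) = 0.113 + 0.078 = 0.191
  P(Y=1) = 0.163 + 0.108 = 0.271
  P(Y=2) = 0.261 + 0.155 = 0.416
  P(Y=3) = 0.044 + 0.078 = 0.122
H(X|Y) = Σ_y P(y)·H(X|Y=y):
  Y=0: P(Y=0) = 0.191, P(X|Y=0) = (113/191, 78/191) → H(X|Y=0) = 0.97564
  Y=1: P(Y=1) = 0.271, P(X|Y=1) = (163/271, 108/271) → H(X|Y=1) = 0.97008
  Y=2: P(Y=2) = 0.416, P(X|Y=2) = (261/416, 155/416) → H(X|Y=2) = 0.95264
  Y=3: P(Y=3) = 0.122, P(X|Y=3) = (22/61, 39/61) → H(X|Y=3) = 0.94323
H(X|Y) = 0.191·0.97564 + 0.271·0.97008 + 0.416·0.95264 + 0.122·0.94323 = 0.9606 bits

I(X;Y) = H(X) - H(X|Y) = 0.9810 - 0.9606 = 0.0204 bits

Cross-check via I(X;Y) = H(X) + H(Y) - H(X,Y): computing H(Y) from the column sums and H(X,Y) from the 8 cells in the same way gives H(Y) = 1.8633 bits and H(X,Y) = 2.8239 bits, so
I(X;Y) = 0.9810 + 1.8633 - 2.8239 = 0.0204 bits ✓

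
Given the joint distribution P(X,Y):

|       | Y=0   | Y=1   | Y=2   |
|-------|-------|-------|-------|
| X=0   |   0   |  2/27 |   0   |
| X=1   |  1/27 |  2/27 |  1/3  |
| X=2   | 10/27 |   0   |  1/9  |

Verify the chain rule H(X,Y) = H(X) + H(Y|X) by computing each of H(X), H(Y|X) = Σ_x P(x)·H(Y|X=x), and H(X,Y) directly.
H(X) = 1.3058 bits, H(Y|X) = 0.8378 bits, H(X,Y) = 2.1436 bits

Marginal of X (row sums):
  P(X=0) = 0 + 2/27 + 0 = 2/27
  P(X=1) = 1/27 + 2/27 + 1/3 = 4/9
  P(X=2) = 10/27 + 0 + 1/9 = 13/27
H(X) = -[(2/27)·log₂(2/27) + (4/9)·log₂(4/9) + (13/27)·log₂(13/27)]
  = 0.278140 + 0.519967 + 0.507697 = 1.3058 bits

H(Y|X) = Σ_x P(x)·H(Y|X=x):
  X=0: P(X=0) = 2/27, P(Y|X=0) = (0, 1, 0) → H(Y|X=0) = 0.000000
  X=1: P(X=1) = 4/9, P(Y|X=1) = (1/12, 1/6, 3/4) → H(Y|X=1) = 1.040852
  X=2: P(X=2) = 13/27, P(Y|X=2) = (10/13, 0, 3/13) → H(Y|X=2) = 0.779350
H(Y|X) = (2/27)·0.000000 + (4/9)·1.040852 + (13/27)·0.779350 = 0.8378 bits

H(X,Y) = -Σ_{x,y} P(x,y) log₂ P(x,y). Per-cell terms -P(x,y)·log₂P(x,y):
  X=0: 0.000000, 0.278140, 0.000000
  X=1: 0.176107, 0.278140, 0.528321
  X=2: 0.530726, 0.000000, 0.352214
  (cells with P = 0 contribute 0)
Sum of the 9 terms: H(X,Y) = 2.1436 bits

Chain rule check:
  H(X) + H(Y|X) = 1.3058 + 0.8378 = 2.1436 bits
  H(X,Y) = 2.1436 bits
✓ Chain rule verified.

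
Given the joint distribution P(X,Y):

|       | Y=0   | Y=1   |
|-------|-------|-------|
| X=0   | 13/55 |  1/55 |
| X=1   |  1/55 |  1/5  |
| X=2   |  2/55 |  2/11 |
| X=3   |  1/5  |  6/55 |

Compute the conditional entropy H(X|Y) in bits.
1.6008 bits

H(X|Y) = H(X,Y) - H(Y)

H(X,Y) = -Σ_{x,y} P(x,y) log₂ P(x,y). Per-cell terms -P(x,y)·log₂P(x,y):
  X=0: 0.49185, 0.10512
  X=1: 0.10512, 0.46439
  X=2: 0.17387, 0.44717
  X=3: 0.46439, 0.34870
Sum of the 8 terms: H(X,Y) = 2.6006 bits

Marginal of Y (column sums):
  P(Y=0) = 13/55 + 1/55 + 2/55 + 1/5 = 27/55
  P(Y=1) = 1/55 + 1/5 + 2/11 + 6/55 = 28/55
H(Y) = -[(27/55)·log₂(27/55) + (28/55)·log₂(28/55)]
  = 0.50390 + 0.49586 = 0.9998 bits

H(X|Y) = H(X,Y) - H(Y) = 2.6006 - 0.9998 = 1.6008 bits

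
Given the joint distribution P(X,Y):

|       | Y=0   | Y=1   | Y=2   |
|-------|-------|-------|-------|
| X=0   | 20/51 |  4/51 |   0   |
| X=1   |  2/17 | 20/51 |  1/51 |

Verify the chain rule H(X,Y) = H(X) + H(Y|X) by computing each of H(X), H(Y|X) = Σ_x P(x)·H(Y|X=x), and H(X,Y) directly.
H(X) = 0.9975 bits, H(Y|X) = 0.8242 bits, H(X,Y) = 1.8217 bits

Marginal of X (row sums):
  P(X=0) = 20/51 + 4/51 + 0 = 8/17
  P(X=1) = 2/17 + 20/51 + 1/51 = 9/17
H(X) = -[(8/17)·log₂(8/17) + (9/17)·log₂(9/17)]
  = 0.51175 + 0.48576 = 0.9975 bits

H(Y|X) = Σ_x P(x)·H(Y|X=x):
  X=0: P(X=0) = 8/17, P(Y|X=0) = (5/6, 1/6, 0) → H(Y|X=0) = 0.65002
  X=1: P(X=1) = 9/17, P(Y|X=1) = (2/9, 20/27, 1/27) → H(Y|X=1) = 0.97902
H(Y|X) = (8/17)·0.65002 + (9/17)·0.97902 = 0.8242 bits

H(X,Y) = -Σ_{x,y} P(x,y) log₂ P(x,y). Per-cell terms -P(x,y)·log₂P(x,y):
  X=0: 0.52961, 0.28803, 0.00000
  X=1: 0.36323, 0.52961, 0.11122
  (cells with P = 0 contribute 0)
Sum of the 6 terms: H(X,Y) = 1.8217 bits

Chain rule check:
  H(X) + H(Y|X) = 0.9975 + 0.8242 = 1.8217 bits
  H(X,Y) = 1.8217 bits
✓ Chain rule verified.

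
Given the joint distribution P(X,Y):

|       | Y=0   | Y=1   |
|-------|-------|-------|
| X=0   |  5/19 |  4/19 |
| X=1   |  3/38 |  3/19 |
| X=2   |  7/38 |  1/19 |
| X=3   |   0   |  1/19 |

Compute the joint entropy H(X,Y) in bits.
2.5865 bits

H(X,Y) = -Σ_{x,y} P(x,y) log₂ P(x,y). Per-cell terms -P(x,y)·log₂P(x,y):
  X=0: 0.5068, 0.4732
  X=1: 0.2892, 0.4205
  X=2: 0.4496, 0.2236
  X=3: 0.0000, 0.2236
  (cells with P = 0 contribute 0)
Sum of the 8 terms: H(X,Y) = 2.5865 bits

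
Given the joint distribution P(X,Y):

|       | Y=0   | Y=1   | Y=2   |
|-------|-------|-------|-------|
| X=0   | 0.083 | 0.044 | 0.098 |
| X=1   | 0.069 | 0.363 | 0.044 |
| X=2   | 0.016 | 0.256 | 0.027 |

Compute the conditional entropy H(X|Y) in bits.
1.3003 bits

H(X|Y) = H(X,Y) - H(Y)

H(X,Y) = -Σ_{x,y} P(x,y) log₂ P(x,y). Per-cell terms -P(x,y)·log₂P(x,y):
  X=0: 0.29803, 0.19828, 0.32841
  X=1: 0.26615, 0.53069, 0.19828
  X=2: 0.09545, 0.50324, 0.14069
Sum of the 9 terms: H(X,Y) = 2.5592 bits

Marginal of Y (column sums):
  P(Y=0) = 0.083 + 0.069 + 0.016 = 0.168
  P(Y=1) = 0.044 + 0.363 + 0.256 = 0.663
  P(Y=2) = 0.098 + 0.044 + 0.027 = 0.169
H(Y) = -[0.168·log₂(0.168) + 0.663·log₂(0.663) + 0.169·log₂(0.169)]
  = 0.43234 + 0.39311 + 0.43347 = 1.2589 bits

H(X|Y) = H(X,Y) - H(Y) = 2.5592 - 1.2589 = 1.3003 bits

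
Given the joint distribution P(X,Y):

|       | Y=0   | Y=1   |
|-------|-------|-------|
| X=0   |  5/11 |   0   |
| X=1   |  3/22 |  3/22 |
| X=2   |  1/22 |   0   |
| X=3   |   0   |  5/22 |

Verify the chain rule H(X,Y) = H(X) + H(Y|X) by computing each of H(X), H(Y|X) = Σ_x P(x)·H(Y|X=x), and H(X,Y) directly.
H(X) = 1.7168 bits, H(Y|X) = 0.2727 bits, H(X,Y) = 1.9895 bits

Marginal of X (row sums):
  P(X=0) = 5/11 + 0 = 5/11
  P(X=1) = 3/22 + 3/22 = 3/11
  P(X=2) = 1/22 + 0 = 1/22
  P(X=3) = 0 + 5/22 = 5/22
H(X) = -[(5/11)·log₂(5/11) + (3/11)·log₂(3/11) + (1/22)·log₂(1/22) + (5/22)·log₂(5/22)]
  = 0.51705 + 0.51122 + 0.20270 + 0.48580 = 1.7168 bits

H(Y|X) = Σ_x P(x)·H(Y|X=x):
  X=0: P(X=0) = 5/11, P(Y|X=0) = (1, 0) → H(Y|X=0) = 0.00000
  X=1: P(X=1) = 3/11, P(Y|X=1) = (1/2, 1/2) → H(Y|X=1) = 1.00000
  X=2: P(X=2) = 1/22, P(Y|X=2) = (1, 0) → H(Y|X=2) = 0.00000
  X=3: P(X=3) = 5/22, P(Y|X=3) = (0, 1) → H(Y|X=3) = 0.00000
H(Y|X) = (5/11)·0.00000 + (3/11)·1.00000 + (1/22)·0.00000 + (5/22)·0.00000 = 0.2727 bits

H(X,Y) = -Σ_{x,y} P(x,y) log₂ P(x,y). Per-cell terms -P(x,y)·log₂P(x,y):
  X=0: 0.51705, 0.00000
  X=1: 0.39197, 0.39197
  X=2: 0.20270, 0.00000
  X=3: 0.00000, 0.48580
  (cells with P = 0 contribute 0)
Sum of the 8 terms: H(X,Y) = 1.9895 bits

Chain rule check:
  H(X) + H(Y|X) = 1.7168 + 0.2727 = 1.9895 bits
  H(X,Y) = 1.9895 bits
✓ Chain rule verified.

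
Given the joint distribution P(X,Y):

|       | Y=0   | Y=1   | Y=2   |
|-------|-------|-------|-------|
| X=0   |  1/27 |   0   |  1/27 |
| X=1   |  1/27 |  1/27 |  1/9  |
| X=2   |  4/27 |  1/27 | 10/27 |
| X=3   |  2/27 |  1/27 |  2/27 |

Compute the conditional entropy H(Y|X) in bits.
1.2536 bits

H(Y|X) = H(X,Y) - H(X)

H(X,Y) = -Σ_{x,y} P(x,y) log₂ P(x,y). Per-cell terms -P(x,y)·log₂P(x,y):
  X=0: 0.1761069, 0.0000000, 0.1761069
  X=1: 0.1761069, 0.1761069, 0.3522139
  X=2: 0.4081315, 0.1761069, 0.5307257
  X=3: 0.2781398, 0.1761069, 0.2781398
  (cells with P = 0 contribute 0)
Sum of the 12 terms: H(X,Y) = 2.903992 bits

Marginal of X (row sums):
  P(X=0) = 1/27 + 0 + 1/27 = 2/27
  P(X=1) = 1/27 + 1/27 + 1/9 = 5/27
  P(X=2) = 4/27 + 1/27 + 10/27 = 5/9
  P(X=3) = 2/27 + 1/27 + 2/27 = 5/27
H(X) = -[(2/27)·log₂(2/27) + (5/27)·log₂(5/27) + (5/9)·log₂(5/9) + (5/27)·log₂(5/27)]
  = 0.2781398 + 0.4505480 + 0.4711094 + 0.4505480 = 1.650345 bits

H(Y|X) = H(X,Y) - H(X) = 2.903992 - 1.650345 = 1.2536 bits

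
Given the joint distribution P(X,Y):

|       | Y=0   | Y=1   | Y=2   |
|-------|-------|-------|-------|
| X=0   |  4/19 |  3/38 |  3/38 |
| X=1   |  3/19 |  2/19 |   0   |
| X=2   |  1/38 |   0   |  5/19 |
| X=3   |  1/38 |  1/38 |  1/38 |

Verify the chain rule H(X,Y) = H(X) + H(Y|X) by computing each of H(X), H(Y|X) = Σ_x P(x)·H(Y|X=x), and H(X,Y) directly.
H(X) = 1.8445 bits, H(Y|X) = 1.0287 bits, H(X,Y) = 2.8732 bits

Marginal of X (row sums):
  P(X=0) = 4/19 + 3/38 + 3/38 = 7/19
  P(X=1) = 3/19 + 2/19 + 0 = 5/19
  P(X=2) = 1/38 + 0 + 5/19 = 11/38
  P(X=3) = 1/38 + 1/38 + 1/38 = 3/38
H(X) = -[(7/19)·log₂(7/19) + (5/19)·log₂(5/19) + (11/38)·log₂(11/38) + (3/38)·log₂(3/38)]
  = 0.53074 + 0.50684 + 0.51772 + 0.28918 = 1.8445 bits

H(Y|X) = Σ_x P(x)·H(Y|X=x):
  X=0: P(X=0) = 7/19, P(Y|X=0) = (4/7, 3/14, 3/14) → H(Y|X=0) = 1.41380
  X=1: P(X=1) = 5/19, P(Y|X=1) = (3/5, 2/5, 0) → H(Y|X=1) = 0.97095
  X=2: P(X=2) = 11/38, P(Y|X=2) = (1/11, 0, 10/11) → H(Y|X=2) = 0.43950
  X=3: P(X=3) = 3/38, P(Y|X=3) = (1/3, 1/3, 1/3) → H(Y|X=3) = 1.58496
H(Y|X) = (7/19)·1.41380 + (5/19)·0.97095 + (11/38)·0.43950 + (3/38)·1.58496 = 1.0287 bits

H(X,Y) = -Σ_{x,y} P(x,y) log₂ P(x,y). Per-cell terms -P(x,y)·log₂P(x,y):
  X=0: 0.47325, 0.28918, 0.28918
  X=1: 0.42047, 0.34189, 0.00000
  X=2: 0.13810, 0.00000, 0.50684
  X=3: 0.13810, 0.13810, 0.13810
  (cells with P = 0 contribute 0)
Sum of the 12 terms: H(X,Y) = 2.8732 bits

Chain rule check:
  H(X) + H(Y|X) = 1.8445 + 1.0287 = 2.8732 bits
  H(X,Y) = 2.8732 bits
✓ Chain rule verified.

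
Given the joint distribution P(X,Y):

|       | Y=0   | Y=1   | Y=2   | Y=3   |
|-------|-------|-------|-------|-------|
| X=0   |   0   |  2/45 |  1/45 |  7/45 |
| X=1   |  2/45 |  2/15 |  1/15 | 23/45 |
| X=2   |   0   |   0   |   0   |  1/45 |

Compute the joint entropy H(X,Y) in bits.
2.2039 bits

H(X,Y) = -Σ_{x,y} P(x,y) log₂ P(x,y). Per-cell terms -P(x,y)·log₂P(x,y):
  X=0: 0.00000, 0.19964, 0.12204, 0.41759
  X=1: 0.19964, 0.38759, 0.26046, 0.49490
  X=2: 0.00000, 0.00000, 0.00000, 0.12204
  (cells with P = 0 contribute 0)
Sum of the 12 terms: H(X,Y) = 2.2039 bits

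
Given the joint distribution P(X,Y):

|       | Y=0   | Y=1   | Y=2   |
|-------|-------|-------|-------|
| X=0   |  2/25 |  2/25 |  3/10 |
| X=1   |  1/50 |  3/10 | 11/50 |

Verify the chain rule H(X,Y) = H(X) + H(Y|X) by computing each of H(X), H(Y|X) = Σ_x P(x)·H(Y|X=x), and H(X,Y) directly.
H(X) = 0.9954 bits, H(Y|X) = 1.2233 bits, H(X,Y) = 2.2186 bits

Marginal of X (row sums):
  P(X=0) = 2/25 + 2/25 + 3/10 = 23/50
  P(X=1) = 1/50 + 3/10 + 11/50 = 27/50
H(X) = -[(23/50)·log₂(23/50) + (27/50)·log₂(27/50)]
  = 0.515335 + 0.480043 = 0.9954 bits

H(Y|X) = Σ_x P(x)·H(Y|X=x):
  X=0: P(X=0) = 23/50, P(Y|X=0) = (4/23, 4/23, 15/23) → H(Y|X=0) = 1.279938
  X=1: P(X=1) = 27/50, P(Y|X=1) = (1/27, 5/9, 11/27) → H(Y|X=1) = 1.174995
H(Y|X) = (23/50)·1.279938 + (27/50)·1.174995 = 1.2233 bits

H(X,Y) = -Σ_{x,y} P(x,y) log₂ P(x,y). Per-cell terms -P(x,y)·log₂P(x,y):
  X=0: 0.291508, 0.291508, 0.521090
  X=1: 0.112877, 0.521090, 0.480573
Sum of the 6 terms: H(X,Y) = 2.2186 bits

Chain rule check:
  H(X) + H(Y|X) = 0.9954 + 1.2233 = 2.2187 bits
  H(X,Y) = 2.2186 bits
✓ Chain rule verified (Δ = 0.0001 is 4-dp rounding noise: each of the three values was rounded independently).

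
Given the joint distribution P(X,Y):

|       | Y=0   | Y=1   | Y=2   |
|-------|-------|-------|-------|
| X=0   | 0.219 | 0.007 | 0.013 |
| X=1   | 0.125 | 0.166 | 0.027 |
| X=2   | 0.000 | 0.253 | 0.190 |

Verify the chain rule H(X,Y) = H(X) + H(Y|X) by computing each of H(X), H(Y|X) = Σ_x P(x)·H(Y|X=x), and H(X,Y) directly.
H(X) = 1.5395 bits, H(Y|X) = 0.9745 bits, H(X,Y) = 2.5140 bits

Marginal of X (row sums):
  P(X=0) = 0.219 + 0.007 + 0.013 = 0.239
  P(X=1) = 0.125 + 0.166 + 0.027 = 0.318
  P(X=2) = 0.000 + 0.253 + 0.190 = 0.443
H(X) = -[0.239·log₂(0.239) + 0.318·log₂(0.318) + 0.443·log₂(0.443)]
  = 0.49352 + 0.52562 + 0.52036 = 1.5395 bits

H(Y|X) = Σ_x P(x)·H(Y|X=x):
  X=0: P(X=0) = 0.239, P(Y|X=0) = (219/239, 7/239, 13/239) → H(Y|X=0) = 0.49319
  X=1: P(X=1) = 0.318, P(Y|X=1) = (125/318, 83/159, 9/106) → H(Y|X=1) = 1.32118
  X=2: P(X=2) = 0.443, P(Y|X=2) = (0, 253/443, 190/443) → H(Y|X=2) = 0.98536
H(Y|X) = 0.239·0.49319 + 0.318·1.32118 + 0.443·0.98536 = 0.9745 bits

H(X,Y) = -Σ_{x,y} P(x,y) log₂ P(x,y). Per-cell terms -P(x,y)·log₂P(x,y):
  X=0: 0.47983, 0.05011, 0.08145
  X=1: 0.37500, 0.43006, 0.14069
  X=2: 0.00000, 0.50165, 0.45523
  (cells with P = 0 contribute 0)
Sum of the 9 terms: H(X,Y) = 2.5140 bits

Chain rule check:
  H(X) + H(Y|X) = 1.5395 + 0.9745 = 2.5140 bits
  H(X,Y) = 2.5140 bits
✓ Chain rule verified.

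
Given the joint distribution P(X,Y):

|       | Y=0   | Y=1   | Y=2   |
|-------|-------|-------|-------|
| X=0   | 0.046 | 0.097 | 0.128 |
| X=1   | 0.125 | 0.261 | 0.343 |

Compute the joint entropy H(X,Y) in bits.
2.3207 bits

H(X,Y) = -Σ_{x,y} P(x,y) log₂ P(x,y). Per-cell terms -P(x,y)·log₂P(x,y):
  X=0: 0.2043, 0.3265, 0.3796
  X=1: 0.3750, 0.5058, 0.5295
Sum of the 6 terms: H(X,Y) = 2.3207 bits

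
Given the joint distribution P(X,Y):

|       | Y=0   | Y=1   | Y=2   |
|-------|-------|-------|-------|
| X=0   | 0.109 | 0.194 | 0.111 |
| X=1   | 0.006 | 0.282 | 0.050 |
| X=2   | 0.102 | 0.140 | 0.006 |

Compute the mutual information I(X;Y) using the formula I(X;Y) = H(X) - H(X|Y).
0.1824 bits

I(X;Y) = H(X) - H(X|Y)

Marginal of X (row sums):
  P(X=0) = 0.109 + 0.194 + 0.111 = 0.414
  P(X=1) = 0.006 + 0.282 + 0.050 = 0.338
  P(X=2) = 0.102 + 0.140 + 0.006 = 0.248
H(X) = -[0.414·log₂(0.414) + 0.338·log₂(0.338) + 0.248·log₂(0.248)]
  = 0.5267 + 0.5289 + 0.4989 = 1.5545 bits

Marginal of Y (column sums):
  P(Y=0) = 0.109 + 0.006 + 0.102 = 0.217
  P(Y=1) = 0.194 + 0.282 + 0.140 = 0.616
  P(Y=2) = 0.111 + 0.050 + 0.006 = 0.167
H(X|Y) = Σ_y P(y)·H(X|Y=y):
  Y=0: P(Y=0) = 0.217, P(X|Y=0) = (109/217, 6/217, 102/217) → H(X|Y=0) = 1.1540
  Y=1: P(Y=1) = 0.616, P(X|Y=1) = (97/308, 141/308, 5/22) → H(X|Y=1) = 1.5268
  Y=2: P(Y=2) = 0.167, P(X|Y=2) = (111/167, 50/167, 6/167) → H(X|Y=2) = 1.0850
H(X|Y) = 0.217·1.1540 + 0.616·1.5268 + 0.167·1.0850 = 1.3721 bits

I(X;Y) = H(X) - H(X|Y) = 1.5545 - 1.3721 = 0.1824 bits

Cross-check via I(X;Y) = H(X) + H(Y) - H(X,Y): computing H(Y) from the column sums and H(X,Y) from the 9 cells in the same way gives H(Y) = 1.3401 bits and H(X,Y) = 2.7122 bits, so
I(X;Y) = 1.5545 + 1.3401 - 2.7122 = 0.1824 bits ✓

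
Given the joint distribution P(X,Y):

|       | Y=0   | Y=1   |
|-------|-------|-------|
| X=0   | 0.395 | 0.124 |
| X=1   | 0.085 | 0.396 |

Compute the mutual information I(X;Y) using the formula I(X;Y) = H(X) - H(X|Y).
0.2635 bits

I(X;Y) = H(X) - H(X|Y)

Marginal of X (row sums):
  P(X=0) = 0.395 + 0.124 = 0.519
  P(X=1) = 0.085 + 0.396 = 0.481
H(X) = -[0.519·log₂(0.519) + 0.481·log₂(0.481)]
  = 0.491074 + 0.507884 = 0.99896 bits

Marginal of Y (column sums):
  P(Y=0) = 0.395 + 0.085 = 0.480
  P(Y=1) = 0.124 + 0.396 = 0.520
H(X|Y) = Σ_y P(y)·H(X|Y=y):
  Y=0: P(Y=0) = 0.480, P(X|Y=0) = (79/96, 17/96) → H(X|Y=0) = 0.673655
  Y=1: P(Y=1) = 0.520, P(X|Y=1) = (31/130, 99/130) → H(X|Y=1) = 0.792472
H(X|Y) = 0.480·0.673655 + 0.520·0.792472 = 0.73544 bits

I(X;Y) = H(X) - H(X|Y) = 0.99896 - 0.73544 = 0.2635 bits

Cross-check via I(X;Y) = H(X) + H(Y) - H(X,Y): computing H(Y) from the column sums and H(X,Y) from the 4 cells in the same way gives H(Y) = 0.99885 bits and H(X,Y) = 1.73429 bits, so
I(X;Y) = 0.99896 + 0.99885 - 1.73429 = 0.2635 bits ✓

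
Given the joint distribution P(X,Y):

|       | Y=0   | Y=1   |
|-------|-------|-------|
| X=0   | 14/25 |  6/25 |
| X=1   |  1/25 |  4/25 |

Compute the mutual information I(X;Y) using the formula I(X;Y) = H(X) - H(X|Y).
0.1215 bits

I(X;Y) = H(X) - H(X|Y)

Marginal of X (row sums):
  P(X=0) = 14/25 + 6/25 = 4/5
  P(X=1) = 1/25 + 4/25 = 1/5
H(X) = -[(4/5)·log₂(4/5) + (1/5)·log₂(1/5)]
  = 0.25754 + 0.46439 = 0.72193 bits

Marginal of Y (column sums):
  P(Y=0) = 14/25 + 1/25 = 3/5
  P(Y=1) = 6/25 + 4/25 = 2/5
H(X|Y) = Σ_y P(y)·H(X|Y=y):
  Y=0: P(Y=0) = 3/5, P(X|Y=0) = (14/15, 1/15) → H(X|Y=0) = 0.35336
  Y=1: P(Y=1) = 2/5, P(X|Y=1) = (3/5, 2/5) → H(X|Y=1) = 0.97095
H(X|Y) = (3/5)·0.35336 + (2/5)·0.97095 = 0.60040 bits

I(X;Y) = H(X) - H(X|Y) = 0.72193 - 0.60040 = 0.1215 bits

Cross-check via I(X;Y) = H(X) + H(Y) - H(X,Y): computing H(Y) from the column sums and H(X,Y) from the 4 cells in the same way gives H(Y) = 0.97095 bits and H(X,Y) = 1.57135 bits, so
I(X;Y) = 0.72193 + 0.97095 - 1.57135 = 0.1215 bits ✓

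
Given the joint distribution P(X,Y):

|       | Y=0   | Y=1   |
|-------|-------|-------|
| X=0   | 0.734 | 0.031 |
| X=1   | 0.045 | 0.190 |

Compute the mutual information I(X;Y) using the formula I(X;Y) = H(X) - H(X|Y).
0.4092 bits

I(X;Y) = H(X) - H(X|Y)

Marginal of X (row sums):
  P(X=0) = 0.734 + 0.031 = 0.765
  P(X=1) = 0.045 + 0.190 = 0.235
H(X) = -[0.765·log₂(0.765) + 0.235·log₂(0.235)]
  = 0.2956 + 0.4910 = 0.7866 bits

Marginal of Y (column sums):
  P(Y=0) = 0.734 + 0.045 = 0.779
  P(Y=1) = 0.031 + 0.190 = 0.221
H(X|Y) = Σ_y P(y)·H(X|Y=y):
  Y=0: P(Y=0) = 0.779, P(X|Y=0) = (734/779, 45/779) → H(X|Y=0) = 0.3185
  Y=1: P(Y=1) = 0.221, P(X|Y=1) = (31/221, 190/221) → H(X|Y=1) = 0.5849
H(X|Y) = 0.779·0.3185 + 0.221·0.5849 = 0.3774 bits

I(X;Y) = H(X) - H(X|Y) = 0.7866 - 0.3774 = 0.4092 bits

Cross-check via I(X;Y) = H(X) + H(Y) - H(X,Y): computing H(Y) from the column sums and H(X,Y) from the 4 cells in the same way gives H(Y) = 0.7620 bits and H(X,Y) = 1.1394 bits, so
I(X;Y) = 0.7866 + 0.7620 - 1.1394 = 0.4092 bits ✓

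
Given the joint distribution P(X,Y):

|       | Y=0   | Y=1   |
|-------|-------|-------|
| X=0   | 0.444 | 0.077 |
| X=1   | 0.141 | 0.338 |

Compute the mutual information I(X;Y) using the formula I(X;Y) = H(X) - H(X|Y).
0.2454 bits

I(X;Y) = H(X) - H(X|Y)

Marginal of X (row sums):
  P(X=0) = 0.444 + 0.077 = 0.521
  P(X=1) = 0.141 + 0.338 = 0.479
H(X) = -[0.521·log₂(0.521) + 0.479·log₂(0.479)]
  = 0.490076 + 0.508651 = 0.99873 bits

Marginal of Y (column sums):
  P(Y=0) = 0.444 + 0.141 = 0.585
  P(Y=1) = 0.077 + 0.338 = 0.415
H(X|Y) = Σ_y P(y)·H(X|Y=y):
  Y=0: P(Y=0) = 0.585, P(X|Y=0) = (148/195, 47/195) → H(X|Y=0) = 0.796742
  Y=1: P(Y=1) = 0.415, P(X|Y=1) = (77/415, 338/415) → H(X|Y=1) = 0.692052
H(X|Y) = 0.585·0.796742 + 0.415·0.692052 = 0.75330 bits

I(X;Y) = H(X) - H(X|Y) = 0.99873 - 0.75330 = 0.2454 bits

Cross-check via I(X;Y) = H(X) + H(Y) - H(X,Y): computing H(Y) from the column sums and H(X,Y) from the 4 cells in the same way gives H(Y) = 0.97905 bits and H(X,Y) = 1.73235 bits, so
I(X;Y) = 0.99873 + 0.97905 - 1.73235 = 0.2454 bits ✓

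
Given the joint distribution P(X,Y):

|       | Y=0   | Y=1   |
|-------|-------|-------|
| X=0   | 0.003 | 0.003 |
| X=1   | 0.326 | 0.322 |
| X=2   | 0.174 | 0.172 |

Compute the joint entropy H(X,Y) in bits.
1.9796 bits

H(X,Y) = -Σ_{x,y} P(x,y) log₂ P(x,y). Per-cell terms -P(x,y)·log₂P(x,y):
  X=0: 0.0251, 0.0251
  X=1: 0.5272, 0.5264
  X=2: 0.4390, 0.4368
Sum of the 6 terms: H(X,Y) = 1.9796 bits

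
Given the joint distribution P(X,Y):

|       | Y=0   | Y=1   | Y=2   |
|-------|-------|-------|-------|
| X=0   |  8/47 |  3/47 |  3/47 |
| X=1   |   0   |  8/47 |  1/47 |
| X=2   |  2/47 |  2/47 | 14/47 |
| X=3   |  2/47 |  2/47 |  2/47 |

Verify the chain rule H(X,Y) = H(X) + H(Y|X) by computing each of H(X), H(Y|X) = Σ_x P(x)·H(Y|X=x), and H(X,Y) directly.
H(X) = 1.8865 bits, H(Y|X) = 1.0976 bits, H(X,Y) = 2.9841 bits

Marginal of X (row sums):
  P(X=0) = 8/47 + 3/47 + 3/47 = 14/47
  P(X=1) = 0 + 8/47 + 1/47 = 9/47
  P(X=2) = 2/47 + 2/47 + 14/47 = 18/47
  P(X=3) = 2/47 + 2/47 + 2/47 = 6/47
H(X) = -[(14/47)·log₂(14/47) + (9/47)·log₂(9/47) + (18/47)·log₂(18/47) + (6/47)·log₂(6/47)]
  = 0.5205 + 0.4566 + 0.5303 + 0.3791 = 1.8865 bits

H(Y|X) = Σ_x P(x)·H(Y|X=x):
  X=0: P(X=0) = 14/47, P(Y|X=0) = (4/7, 3/14, 3/14) → H(Y|X=0) = 1.4138
  X=1: P(X=1) = 9/47, P(Y|X=1) = (0, 8/9, 1/9) → H(Y|X=1) = 0.5033
  X=2: P(X=2) = 18/47, P(Y|X=2) = (1/9, 1/9, 7/9) → H(Y|X=2) = 0.9864
  X=3: P(X=3) = 6/47, P(Y|X=3) = (1/3, 1/3, 1/3) → H(Y|X=3) = 1.5850
H(Y|X) = (14/47)·1.4138 + (9/47)·0.5033 + (18/47)·0.9864 + (6/47)·1.5850 = 1.0976 bits

H(X,Y) = -Σ_{x,y} P(x,y) log₂ P(x,y). Per-cell terms -P(x,y)·log₂P(x,y):
  X=0: 0.4348, 0.2534, 0.2534
  X=1: 0.0000, 0.4348, 0.1182
  X=2: 0.1938, 0.1938, 0.5205
  X=3: 0.1938, 0.1938, 0.1938
  (cells with P = 0 contribute 0)
Sum of the 12 terms: H(X,Y) = 2.9841 bits

Chain rule check:
  H(X) + H(Y|X) = 1.8865 + 1.0976 = 2.9841 bits
  H(X,Y) = 2.9841 bits
✓ Chain rule verified.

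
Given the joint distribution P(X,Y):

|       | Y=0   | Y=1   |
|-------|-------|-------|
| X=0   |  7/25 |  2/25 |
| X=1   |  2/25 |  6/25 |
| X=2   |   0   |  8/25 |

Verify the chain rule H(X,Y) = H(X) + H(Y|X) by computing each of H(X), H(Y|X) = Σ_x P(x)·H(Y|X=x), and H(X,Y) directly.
H(X) = 1.5827 bits, H(Y|X) = 0.5347 bits, H(X,Y) = 2.1174 bits

Marginal of X (row sums):
  P(X=0) = 7/25 + 2/25 = 9/25
  P(X=1) = 2/25 + 6/25 = 8/25
  P(X=2) = 0 + 8/25 = 8/25
H(X) = -[(9/25)·log₂(9/25) + (8/25)·log₂(8/25) + (8/25)·log₂(8/25)]
  = 0.53062 + 0.52603 + 0.52603 = 1.5827 bits

H(Y|X) = Σ_x P(x)·H(Y|X=x):
  X=0: P(X=0) = 9/25, P(Y|X=0) = (7/9, 2/9) → H(Y|X=0) = 0.76420
  X=1: P(X=1) = 8/25, P(Y|X=1) = (1/4, 3/4) → H(Y|X=1) = 0.81128
  X=2: P(X=2) = 8/25, P(Y|X=2) = (0, 1) → H(Y|X=2) = 0.00000
H(Y|X) = (9/25)·0.76420 + (8/25)·0.81128 + (8/25)·0.00000 = 0.5347 bits

H(X,Y) = -Σ_{x,y} P(x,y) log₂ P(x,y). Per-cell terms -P(x,y)·log₂P(x,y):
  X=0: 0.51422, 0.29151
  X=1: 0.29151, 0.49413
  X=2: 0.00000, 0.52603
  (cells with P = 0 contribute 0)
Sum of the 6 terms: H(X,Y) = 2.1174 bits

Chain rule check:
  H(X) + H(Y|X) = 1.5827 + 0.5347 = 2.1174 bits
  H(X,Y) = 2.1174 bits
✓ Chain rule verified.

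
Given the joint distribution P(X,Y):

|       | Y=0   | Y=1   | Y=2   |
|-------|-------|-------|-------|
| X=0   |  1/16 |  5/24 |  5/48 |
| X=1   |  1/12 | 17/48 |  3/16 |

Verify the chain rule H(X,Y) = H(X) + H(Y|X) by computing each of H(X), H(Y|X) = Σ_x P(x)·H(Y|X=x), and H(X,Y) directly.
H(X) = 0.9544 bits, H(Y|X) = 1.3889 bits, H(X,Y) = 2.3433 bits

Marginal of X (row sums):
  P(X=0) = 1/16 + 5/24 + 5/48 = 3/8
  P(X=1) = 1/12 + 17/48 + 3/16 = 5/8
H(X) = -[(3/8)·log₂(3/8) + (5/8)·log₂(5/8)]
  = 0.5306 + 0.4238 = 0.9544 bits

H(Y|X) = Σ_x P(x)·H(Y|X=x):
  X=0: P(X=0) = 3/8, P(Y|X=0) = (1/6, 5/9, 5/18) → H(Y|X=0) = 1.4153
  X=1: P(X=1) = 5/8, P(Y|X=1) = (2/15, 17/30, 3/10) → H(Y|X=1) = 1.3730
H(Y|X) = (3/8)·1.4153 + (5/8)·1.3730 = 1.3889 bits

H(X,Y) = -Σ_{x,y} P(x,y) log₂ P(x,y). Per-cell terms -P(x,y)·log₂P(x,y):
  X=0: 0.2500, 0.4715, 0.3399
  X=1: 0.2987, 0.5304, 0.4528
Sum of the 6 terms: H(X,Y) = 2.3433 bits

Chain rule check:
  H(X) + H(Y|X) = 0.9544 + 1.3889 = 2.3433 bits
  H(X,Y) = 2.3433 bits
✓ Chain rule verified.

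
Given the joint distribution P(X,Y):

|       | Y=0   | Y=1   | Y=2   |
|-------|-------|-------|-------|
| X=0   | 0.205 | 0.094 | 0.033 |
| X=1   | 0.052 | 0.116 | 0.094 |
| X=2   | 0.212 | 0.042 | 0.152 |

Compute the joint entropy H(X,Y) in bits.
2.9343 bits

H(X,Y) = -Σ_{x,y} P(x,y) log₂ P(x,y). Per-cell terms -P(x,y)·log₂P(x,y):
  X=0: 0.46869, 0.32065, 0.16241
  X=1: 0.22180, 0.36051, 0.32065
  X=2: 0.47443, 0.19209, 0.41311
Sum of the 9 terms: H(X,Y) = 2.9343 bits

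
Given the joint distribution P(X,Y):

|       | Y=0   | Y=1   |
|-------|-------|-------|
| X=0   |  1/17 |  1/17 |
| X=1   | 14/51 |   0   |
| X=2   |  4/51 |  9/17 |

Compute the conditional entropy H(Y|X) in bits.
0.4549 bits

H(Y|X) = H(X,Y) - H(X)

H(X,Y) = -Σ_{x,y} P(x,y) log₂ P(x,y). Per-cell terms -P(x,y)·log₂P(x,y):
  X=0: 0.24044, 0.24044
  X=1: 0.51198, 0.00000
  X=2: 0.28803, 0.48576
  (cells with P = 0 contribute 0)
Sum of the 6 terms: H(X,Y) = 1.76665 bits

Marginal of X (row sums):
  P(X=0) = 1/17 + 1/17 = 2/17
  P(X=1) = 14/51 + 0 = 14/51
  P(X=2) = 4/51 + 9/17 = 31/51
H(X) = -[(2/17)·log₂(2/17) + (14/51)·log₂(14/51) + (31/51)·log₂(31/51)]
  = 0.36323 + 0.51198 + 0.43657 = 1.31178 bits

H(Y|X) = H(X,Y) - H(X) = 1.76665 - 1.31178 = 0.4549 bits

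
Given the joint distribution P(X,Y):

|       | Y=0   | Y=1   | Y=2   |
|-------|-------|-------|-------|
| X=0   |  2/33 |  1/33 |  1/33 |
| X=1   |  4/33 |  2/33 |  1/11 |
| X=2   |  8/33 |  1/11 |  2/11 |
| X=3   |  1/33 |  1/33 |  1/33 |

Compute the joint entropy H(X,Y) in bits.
3.1953 bits

H(X,Y) = -Σ_{x,y} P(x,y) log₂ P(x,y). Per-cell terms -P(x,y)·log₂P(x,y):
  X=0: 0.24511, 0.15286, 0.15286
  X=1: 0.36902, 0.24511, 0.31449
  X=2: 0.49561, 0.31449, 0.44717
  X=3: 0.15286, 0.15286, 0.15286
Sum of the 12 terms: H(X,Y) = 3.1953 bits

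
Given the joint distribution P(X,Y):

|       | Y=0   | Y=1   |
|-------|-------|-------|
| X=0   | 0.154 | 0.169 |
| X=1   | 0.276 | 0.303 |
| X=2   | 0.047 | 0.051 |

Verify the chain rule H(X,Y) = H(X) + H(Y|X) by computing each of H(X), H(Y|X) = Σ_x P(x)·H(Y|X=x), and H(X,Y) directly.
H(X) = 1.3115 bits, H(Y|X) = 0.9985 bits, H(X,Y) = 2.3100 bits

Marginal of X (row sums):
  P(X=0) = 0.154 + 0.169 = 0.323
  P(X=1) = 0.276 + 0.303 = 0.579
  P(X=2) = 0.047 + 0.051 = 0.098
H(X) = -[0.323·log₂(0.323) + 0.579·log₂(0.579) + 0.098·log₂(0.098)]
  = 0.52662 + 0.45646 + 0.32841 = 1.3115 bits

H(Y|X) = Σ_x P(x)·H(Y|X=x):
  X=0: P(X=0) = 0.323, P(Y|X=0) = (154/323, 169/323) → H(Y|X=0) = 0.99844
  X=1: P(X=1) = 0.579, P(Y|X=1) = (92/193, 101/193) → H(Y|X=1) = 0.99843
  X=2: P(X=2) = 0.098, P(Y|X=2) = (47/98, 51/98) → H(Y|X=2) = 0.99880
H(Y|X) = 0.323·0.99844 + 0.579·0.99843 + 0.098·0.99880 = 0.9985 bits

H(X,Y) = -Σ_{x,y} P(x,y) log₂ P(x,y). Per-cell terms -P(x,y)·log₂P(x,y):
  X=0: 0.41565, 0.43347
  X=1: 0.51260, 0.52195
  X=2: 0.20733, 0.21896
Sum of the 6 terms: H(X,Y) = 2.3100 bits

Chain rule check:
  H(X) + H(Y|X) = 1.3115 + 0.9985 = 2.3100 bits
  H(X,Y) = 2.3100 bits
✓ Chain rule verified.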